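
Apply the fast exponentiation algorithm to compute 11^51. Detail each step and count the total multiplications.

Computing 11^51 by squaring (build up from 11^1; each line after the first costs one multiplication):

11^1 = 11
11^2 = (11^1)^2 = 11^2 = 121
11^3 = 11 * 11^2 = 11 * 121 = 1331
11^6 = (11^3)^2 = 1331^2 = 1771561
11^12 = (11^6)^2 = 1771561^2 = 3138428376721
11^24 = (11^12)^2 = 3138428376721^2 = 9849732675807611094711841
11^25 = 11 * 11^24 = 11 * 9849732675807611094711841 = 108347059433883722041830251
11^50 = (11^25)^2 = 108347059433883722041830251^2 = 11739085287969531650666649599035831993898213898723001
11^51 = 11 * 11^50 = 11 * 11739085287969531650666649599035831993898213898723001 = 129129938167664848157333145589394151932880352885953011

Result: 129129938167664848157333145589394151932880352885953011
Multiplications needed: 8 (8 lines after 11^1)

11^51 = 129129938167664848157333145589394151932880352885953011. Using exponentiation by squaring, this requires 8 multiplications. The key idea: if the exponent is even, square the half-power; if odd, multiply by the base once.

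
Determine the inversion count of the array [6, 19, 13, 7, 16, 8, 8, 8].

Finding inversions in [6, 19, 13, 7, 16, 8, 8, 8]:

(1, 2): arr[1]=19 > arr[2]=13
(1, 3): arr[1]=19 > arr[3]=7
(1, 4): arr[1]=19 > arr[4]=16
(1, 5): arr[1]=19 > arr[5]=8
(1, 6): arr[1]=19 > arr[6]=8
(1, 7): arr[1]=19 > arr[7]=8
(2, 3): arr[2]=13 > arr[3]=7
(2, 5): arr[2]=13 > arr[5]=8
(2, 6): arr[2]=13 > arr[6]=8
(2, 7): arr[2]=13 > arr[7]=8
(4, 5): arr[4]=16 > arr[5]=8
(4, 6): arr[4]=16 > arr[6]=8
(4, 7): arr[4]=16 > arr[7]=8

Total inversions: 13

The array has 13 inversion(s): (1,2), (1,3), (1,4), (1,5), (1,6), (1,7), (2,3), (2,5), (2,6), (2,7), (4,5), (4,6), (4,7). Each pair (i,j) satisfies i < j and arr[i] > arr[j].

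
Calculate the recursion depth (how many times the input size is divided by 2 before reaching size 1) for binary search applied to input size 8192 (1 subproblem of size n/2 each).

For divide and conquer with division factor 2:

Problem sizes at each level:
Level 0: 8192
Level 1: 4096
Level 2: 2048
Level 3: 1024
Level 4: 512
Level 5: 256
Level 6: 128
Level 7: 64
Level 8: 32
Level 9: 16
Level 10: 8
Level 11: 4
Level 12: 2
Level 13: 1

The root is level 0 and the size-1 base case is level 13 (the tree spans levels 0 through 13, i.e. 14 levels counting the root), so the depth is the number of divisions: log_2(8192) = 13

The recursion tree depth is log_2(8192) = 13. At each level, the problem size is divided by 2, so it takes 13 divisions to reduce to a base case of size 1. The algorithm makes 1 recursive call at each level.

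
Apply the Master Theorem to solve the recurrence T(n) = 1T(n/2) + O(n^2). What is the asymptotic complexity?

Master Theorem for T(n) = 1T(n/2) + O(n^2):

a = 1, b = 2, c = 2
log_b(a) = log_2(1) = 0.0000

Case 3: c = 2 > log_2(1) = 0.0000
T(n) = O(n^2) = O(n^2)

For T(n) = 1T(n/2) + O(n^2): log_2(1) = 0.0000. This is Case 3 of the Master Theorem (c > log_b(a), work dominated by root), giving O(n^2).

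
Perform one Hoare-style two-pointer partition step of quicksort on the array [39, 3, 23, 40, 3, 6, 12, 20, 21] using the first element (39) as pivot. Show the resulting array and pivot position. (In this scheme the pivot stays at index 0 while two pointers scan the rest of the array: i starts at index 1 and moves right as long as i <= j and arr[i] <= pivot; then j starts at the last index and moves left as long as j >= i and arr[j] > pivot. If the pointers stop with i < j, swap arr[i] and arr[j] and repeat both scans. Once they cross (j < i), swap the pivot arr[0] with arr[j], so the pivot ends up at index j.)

Hoare-style two-pointer partition with pivot = 39:

Initial array: [39, 3, 23, 40, 3, 6, 12, 20, 21]

Pointers start at i = 1, j = 8.
i stops at index 3 (arr[3]=40 > 39), j stops at index 8 (arr[8]=21 <= 39): swap arr[3] and arr[8], array becomes [39, 3, 23, 21, 3, 6, 12, 20, 40]
i ends at 8, j ends at 7: the pointers have crossed (j < i), so scanning stops.

Swap pivot arr[0] with arr[7] to place pivot at position 7: [20, 3, 23, 21, 3, 6, 12, 39, 40]
Pivot position: 7

After partitioning with pivot 39, the array becomes [20, 3, 23, 21, 3, 6, 12, 39, 40]. The pivot is placed at index 7. All elements to the left of the pivot are <= 39, and all elements to the right are > 39.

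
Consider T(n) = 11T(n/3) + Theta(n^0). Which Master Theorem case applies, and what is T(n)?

Master Theorem for T(n) = 11T(n/3) + O(n^0):

a = 11, b = 3, c = 0
log_b(a) = log_3(11) = 2.1827

Case 1: c = 0 < log_3(11) = 2.1827
T(n) = O(n^(log_3 11))

For T(n) = 11T(n/3) + O(n^0): log_3(11) = 2.1827. This is Case 1 of the Master Theorem (c < log_b(a), work dominated by leaves), giving O(n^(log_3 11)).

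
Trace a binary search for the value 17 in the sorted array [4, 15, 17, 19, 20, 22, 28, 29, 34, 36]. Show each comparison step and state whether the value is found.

Binary search for 17 in [4, 15, 17, 19, 20, 22, 28, 29, 34, 36]:

lo=0, hi=9, mid=4, arr[mid]=20 -> 20 > 17, search left half
lo=0, hi=3, mid=1, arr[mid]=15 -> 15 < 17, search right half
lo=2, hi=3, mid=2, arr[mid]=17 -> Found target at index 2!

Binary search finds 17 at index 2 after 3 comparisons. The search repeatedly halves the search space by comparing with the middle element.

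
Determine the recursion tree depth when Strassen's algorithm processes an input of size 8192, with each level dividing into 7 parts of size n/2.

For divide and conquer with division factor 2:

Problem sizes at each level:
Level 0: 8192
Level 1: 4096
Level 2: 2048
Level 3: 1024
Level 4: 512
Level 5: 256
Level 6: 128
Level 7: 64
Level 8: 32
Level 9: 16
Level 10: 8
Level 11: 4
Level 12: 2
Level 13: 1

The root is level 0 and the size-1 base case is level 13 (the tree spans levels 0 through 13, i.e. 14 levels counting the root), so the depth is the number of divisions: log_2(8192) = 13

The recursion tree depth is log_2(8192) = 13. At each level, the problem size is divided by 2, so it takes 13 divisions to reduce to a base case of size 1. The algorithm makes 7 recursive calls at each level.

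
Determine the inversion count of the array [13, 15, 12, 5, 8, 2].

Finding inversions in [13, 15, 12, 5, 8, 2]:

(0, 2): arr[0]=13 > arr[2]=12
(0, 3): arr[0]=13 > arr[3]=5
(0, 4): arr[0]=13 > arr[4]=8
(0, 5): arr[0]=13 > arr[5]=2
(1, 2): arr[1]=15 > arr[2]=12
(1, 3): arr[1]=15 > arr[3]=5
(1, 4): arr[1]=15 > arr[4]=8
(1, 5): arr[1]=15 > arr[5]=2
(2, 3): arr[2]=12 > arr[3]=5
(2, 4): arr[2]=12 > arr[4]=8
(2, 5): arr[2]=12 > arr[5]=2
(3, 5): arr[3]=5 > arr[5]=2
(4, 5): arr[4]=8 > arr[5]=2

Total inversions: 13

The array has 13 inversion(s): (0,2), (0,3), (0,4), (0,5), (1,2), (1,3), (1,4), (1,5), (2,3), (2,4), (2,5), (3,5), (4,5). Each pair (i,j) satisfies i < j and arr[i] > arr[j].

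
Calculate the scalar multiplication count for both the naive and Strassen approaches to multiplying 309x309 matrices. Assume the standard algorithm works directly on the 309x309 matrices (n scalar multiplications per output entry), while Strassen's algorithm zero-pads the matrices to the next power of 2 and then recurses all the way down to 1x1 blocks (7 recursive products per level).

Matrix multiplication for 309x309 matrices:

Strassen's algorithm requires power-of-2 dimensions. Pad 309x309 to 512x512 (next power of 2).

Standard algorithm: 309^3 = 29503629 multiplications
Strassen's algorithm: 7^(log2(512)) = 7^9 = 40353607 multiplications
Difference: 29503629 - 40353607 = -10849978 (Strassen uses MORE here due to padding overhead — for small or just-over-power-of-2 n, padding can outweigh the per-level savings)

Standard: 29503629 multiplications (309^3). Strassen: 40353607 multiplications (7^9, after padding to 512x512). Strassen reduces 8 recursive multiplications to 7 at each level.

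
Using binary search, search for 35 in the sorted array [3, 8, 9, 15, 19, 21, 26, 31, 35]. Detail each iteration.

Binary search for 35 in [3, 8, 9, 15, 19, 21, 26, 31, 35]:

lo=0, hi=8, mid=4, arr[mid]=19 -> 19 < 35, search right half
lo=5, hi=8, mid=6, arr[mid]=26 -> 26 < 35, search right half
lo=7, hi=8, mid=7, arr[mid]=31 -> 31 < 35, search right half
lo=8, hi=8, mid=8, arr[mid]=35 -> Found target at index 8!

Binary search finds 35 at index 8 after 4 comparisons. The search repeatedly halves the search space by comparing with the middle element.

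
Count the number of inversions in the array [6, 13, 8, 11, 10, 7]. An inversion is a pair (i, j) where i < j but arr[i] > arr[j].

Finding inversions in [6, 13, 8, 11, 10, 7]:

(1, 2): arr[1]=13 > arr[2]=8
(1, 3): arr[1]=13 > arr[3]=11
(1, 4): arr[1]=13 > arr[4]=10
(1, 5): arr[1]=13 > arr[5]=7
(2, 5): arr[2]=8 > arr[5]=7
(3, 4): arr[3]=11 > arr[4]=10
(3, 5): arr[3]=11 > arr[5]=7
(4, 5): arr[4]=10 > arr[5]=7

Total inversions: 8

The array has 8 inversion(s): (1,2), (1,3), (1,4), (1,5), (2,5), (3,4), (3,5), (4,5). Each pair (i,j) satisfies i < j and arr[i] > arr[j].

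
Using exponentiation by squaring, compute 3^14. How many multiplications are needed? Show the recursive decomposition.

Computing 3^14 by squaring (build up from 3^1; each line after the first costs one multiplication):

3^1 = 3
3^2 = (3^1)^2 = 3^2 = 9
3^3 = 3 * 3^2 = 3 * 9 = 27
3^6 = (3^3)^2 = 27^2 = 729
3^7 = 3 * 3^6 = 3 * 729 = 2187
3^14 = (3^7)^2 = 2187^2 = 4782969

Result: 4782969
Multiplications needed: 5 (5 lines after 3^1)

3^14 = 4782969. Using exponentiation by squaring, this requires 5 multiplications. The key idea: if the exponent is even, square the half-power; if odd, multiply by the base once.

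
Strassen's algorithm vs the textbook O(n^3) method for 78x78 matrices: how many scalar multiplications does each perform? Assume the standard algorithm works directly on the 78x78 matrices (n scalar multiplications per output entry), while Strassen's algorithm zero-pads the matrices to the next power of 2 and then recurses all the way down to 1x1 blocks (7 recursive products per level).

Matrix multiplication for 78x78 matrices:

Strassen's algorithm requires power-of-2 dimensions. Pad 78x78 to 128x128 (next power of 2).

Standard algorithm: 78^3 = 474552 multiplications
Strassen's algorithm: 7^(log2(128)) = 7^7 = 823543 multiplications
Difference: 474552 - 823543 = -348991 (Strassen uses MORE here due to padding overhead — for small or just-over-power-of-2 n, padding can outweigh the per-level savings)

Standard: 474552 multiplications (78^3). Strassen: 823543 multiplications (7^7, after padding to 128x128). Strassen reduces 8 recursive multiplications to 7 at each level.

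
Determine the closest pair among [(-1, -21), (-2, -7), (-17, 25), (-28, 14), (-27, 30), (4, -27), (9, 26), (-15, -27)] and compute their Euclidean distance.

Computing all pairwise distances among 8 points:

d((-1, -21), (-2, -7)) = 14.0357
d((-1, -21), (-17, 25)) = 48.7032
d((-1, -21), (-28, 14)) = 44.2041
d((-1, -21), (-27, 30)) = 57.2451
d((-1, -21), (4, -27)) = 7.8102 <-- minimum
d((-1, -21), (9, 26)) = 48.0521
d((-1, -21), (-15, -27)) = 15.2315
d((-2, -7), (-17, 25)) = 35.3412
d((-2, -7), (-28, 14)) = 33.4215
d((-2, -7), (-27, 30)) = 44.6542
d((-2, -7), (4, -27)) = 20.8806
d((-2, -7), (9, 26)) = 34.7851
d((-2, -7), (-15, -27)) = 23.8537
d((-17, 25), (-28, 14)) = 15.5563
d((-17, 25), (-27, 30)) = 11.1803
d((-17, 25), (4, -27)) = 56.0803
d((-17, 25), (9, 26)) = 26.0192
d((-17, 25), (-15, -27)) = 52.0384
d((-28, 14), (-27, 30)) = 16.0312
d((-28, 14), (4, -27)) = 52.0096
d((-28, 14), (9, 26)) = 38.8973
d((-28, 14), (-15, -27)) = 43.0116
d((-27, 30), (4, -27)) = 64.8845
d((-27, 30), (9, 26)) = 36.2215
d((-27, 30), (-15, -27)) = 58.2495
d((4, -27), (9, 26)) = 53.2353
d((4, -27), (-15, -27)) = 19.0
d((9, 26), (-15, -27)) = 58.1808

Closest pair: (-1, -21) and (4, -27) with distance 7.8102

The closest pair is (-1, -21) and (4, -27) with Euclidean distance 7.8102. For 8 points, brute-force pairwise comparison is shown above. For large n, the divide-and-conquer algorithm (sort by x, recurse on halves, check the dividing strip) achieves O(n log n).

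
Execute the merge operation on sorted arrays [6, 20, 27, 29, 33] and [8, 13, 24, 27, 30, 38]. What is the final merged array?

Merging process:

Compare 6 vs 8: take 6 from left. Merged: [6]
Compare 20 vs 8: take 8 from right. Merged: [6, 8]
Compare 20 vs 13: take 13 from right. Merged: [6, 8, 13]
Compare 20 vs 24: take 20 from left. Merged: [6, 8, 13, 20]
Compare 27 vs 24: take 24 from right. Merged: [6, 8, 13, 20, 24]
Compare 27 vs 27: take 27 from left. Merged: [6, 8, 13, 20, 24, 27]
Compare 29 vs 27: take 27 from right. Merged: [6, 8, 13, 20, 24, 27, 27]
Compare 29 vs 30: take 29 from left. Merged: [6, 8, 13, 20, 24, 27, 27, 29]
Compare 33 vs 30: take 30 from right. Merged: [6, 8, 13, 20, 24, 27, 27, 29, 30]
Compare 33 vs 38: take 33 from left. Merged: [6, 8, 13, 20, 24, 27, 27, 29, 30, 33]
Append remaining from right: [38]. Merged: [6, 8, 13, 20, 24, 27, 27, 29, 30, 33, 38]

Final merged array: [6, 8, 13, 20, 24, 27, 27, 29, 30, 33, 38]
Total comparisons: 10

The merged array is [6, 8, 13, 20, 24, 27, 27, 29, 30, 33, 38], requiring 10 comparisons. The merge step runs in O(n) time where n is the total number of elements.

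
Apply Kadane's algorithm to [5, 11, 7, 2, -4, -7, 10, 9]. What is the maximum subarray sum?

Using Kadane's algorithm on [5, 11, 7, 2, -4, -7, 10, 9]:

Scanning through the array:
Position 1 (value 11): max_ending_here = 16, max_so_far = 16
Position 2 (value 7): max_ending_here = 23, max_so_far = 23
Position 3 (value 2): max_ending_here = 25, max_so_far = 25
Position 4 (value -4): max_ending_here = 21, max_so_far = 25
Position 5 (value -7): max_ending_here = 14, max_so_far = 25
Position 6 (value 10): max_ending_here = 24, max_so_far = 25
Position 7 (value 9): max_ending_here = 33, max_so_far = 33

Maximum subarray: [5, 11, 7, 2, -4, -7, 10, 9]
Maximum sum: 33

The maximum subarray is [5, 11, 7, 2, -4, -7, 10, 9] with sum 33. This subarray runs from index 0 to index 7.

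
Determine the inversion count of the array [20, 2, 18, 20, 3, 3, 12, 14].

Finding inversions in [20, 2, 18, 20, 3, 3, 12, 14]:

(0, 1): arr[0]=20 > arr[1]=2
(0, 2): arr[0]=20 > arr[2]=18
(0, 4): arr[0]=20 > arr[4]=3
(0, 5): arr[0]=20 > arr[5]=3
(0, 6): arr[0]=20 > arr[6]=12
(0, 7): arr[0]=20 > arr[7]=14
(2, 4): arr[2]=18 > arr[4]=3
(2, 5): arr[2]=18 > arr[5]=3
(2, 6): arr[2]=18 > arr[6]=12
(2, 7): arr[2]=18 > arr[7]=14
(3, 4): arr[3]=20 > arr[4]=3
(3, 5): arr[3]=20 > arr[5]=3
(3, 6): arr[3]=20 > arr[6]=12
(3, 7): arr[3]=20 > arr[7]=14

Total inversions: 14

The array has 14 inversion(s): (0,1), (0,2), (0,4), (0,5), (0,6), (0,7), (2,4), (2,5), (2,6), (2,7), (3,4), (3,5), (3,6), (3,7). Each pair (i,j) satisfies i < j and arr[i] > arr[j].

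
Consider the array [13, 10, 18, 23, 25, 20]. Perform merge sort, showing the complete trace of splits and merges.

Merge sort trace:

Split: [13, 10, 18, 23, 25, 20] -> [13, 10, 18] and [23, 25, 20]
  Split: [13, 10, 18] -> [13] and [10, 18]
    Split: [10, 18] -> [10] and [18]
    Merge: [10] + [18] -> [10, 18]
  Merge: [13] + [10, 18] -> [10, 13, 18]
  Split: [23, 25, 20] -> [23] and [25, 20]
    Split: [25, 20] -> [25] and [20]
    Merge: [25] + [20] -> [20, 25]
  Merge: [23] + [20, 25] -> [20, 23, 25]
Merge: [10, 13, 18] + [20, 23, 25] -> [10, 13, 18, 20, 23, 25]

Final sorted array: [10, 13, 18, 20, 23, 25]

The merge sort proceeds by recursively splitting the array and merging sorted halves.
After all merges, the sorted array is [10, 13, 18, 20, 23, 25].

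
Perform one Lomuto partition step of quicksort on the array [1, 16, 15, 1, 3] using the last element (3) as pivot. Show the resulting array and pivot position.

Lomuto partition with pivot = 3:

Initial array: [1, 16, 15, 1, 3]

arr[0]=1 <= 3: swap with position 0, array becomes [1, 16, 15, 1, 3]
arr[1]=16 > 3: no swap
arr[2]=15 > 3: no swap
arr[3]=1 <= 3: swap with position 1, array becomes [1, 1, 15, 16, 3]

Place pivot at position 2: [1, 1, 3, 16, 15]
Pivot position: 2

After partitioning with pivot 3, the array becomes [1, 1, 3, 16, 15]. The pivot is placed at index 2. All elements to the left of the pivot are <= 3, and all elements to the right are > 3.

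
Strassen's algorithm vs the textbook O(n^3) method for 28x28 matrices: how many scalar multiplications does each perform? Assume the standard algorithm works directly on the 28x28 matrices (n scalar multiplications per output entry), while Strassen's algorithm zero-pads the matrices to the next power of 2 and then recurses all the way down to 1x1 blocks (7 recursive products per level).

Matrix multiplication for 28x28 matrices:

Strassen's algorithm requires power-of-2 dimensions. Pad 28x28 to 32x32 (next power of 2).

Standard algorithm: 28^3 = 21952 multiplications
Strassen's algorithm: 7^(log2(32)) = 7^5 = 16807 multiplications
Savings: 21952 - 16807 = 5145 multiplications

Standard: 21952 multiplications (28^3). Strassen: 16807 multiplications (7^5, after padding to 32x32). Strassen reduces 8 recursive multiplications to 7 at each level.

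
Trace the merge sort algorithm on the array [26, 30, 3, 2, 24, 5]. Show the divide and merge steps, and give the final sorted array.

Merge sort trace:

Split: [26, 30, 3, 2, 24, 5] -> [26, 30, 3] and [2, 24, 5]
  Split: [26, 30, 3] -> [26] and [30, 3]
    Split: [30, 3] -> [30] and [3]
    Merge: [30] + [3] -> [3, 30]
  Merge: [26] + [3, 30] -> [3, 26, 30]
  Split: [2, 24, 5] -> [2] and [24, 5]
    Split: [24, 5] -> [24] and [5]
    Merge: [24] + [5] -> [5, 24]
  Merge: [2] + [5, 24] -> [2, 5, 24]
Merge: [3, 26, 30] + [2, 5, 24] -> [2, 3, 5, 24, 26, 30]

Final sorted array: [2, 3, 5, 24, 26, 30]

The merge sort proceeds by recursively splitting the array and merging sorted halves.
After all merges, the sorted array is [2, 3, 5, 24, 26, 30].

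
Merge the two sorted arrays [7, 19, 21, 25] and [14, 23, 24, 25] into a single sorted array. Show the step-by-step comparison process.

Merging process:

Compare 7 vs 14: take 7 from left. Merged: [7]
Compare 19 vs 14: take 14 from right. Merged: [7, 14]
Compare 19 vs 23: take 19 from left. Merged: [7, 14, 19]
Compare 21 vs 23: take 21 from left. Merged: [7, 14, 19, 21]
Compare 25 vs 23: take 23 from right. Merged: [7, 14, 19, 21, 23]
Compare 25 vs 24: take 24 from right. Merged: [7, 14, 19, 21, 23, 24]
Compare 25 vs 25: take 25 from left. Merged: [7, 14, 19, 21, 23, 24, 25]
Append remaining from right: [25]. Merged: [7, 14, 19, 21, 23, 24, 25, 25]

Final merged array: [7, 14, 19, 21, 23, 24, 25, 25]
Total comparisons: 7

The merged array is [7, 14, 19, 21, 23, 24, 25, 25], requiring 7 comparisons. The merge step runs in O(n) time where n is the total number of elements.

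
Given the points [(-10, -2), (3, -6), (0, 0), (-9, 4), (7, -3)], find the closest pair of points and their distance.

Computing all pairwise distances among 5 points:

d((-10, -2), (3, -6)) = 13.6015
d((-10, -2), (0, 0)) = 10.198
d((-10, -2), (-9, 4)) = 6.0828
d((-10, -2), (7, -3)) = 17.0294
d((3, -6), (0, 0)) = 6.7082
d((3, -6), (-9, 4)) = 15.6205
d((3, -6), (7, -3)) = 5.0 <-- minimum
d((0, 0), (-9, 4)) = 9.8489
d((0, 0), (7, -3)) = 7.6158
d((-9, 4), (7, -3)) = 17.4642

Closest pair: (3, -6) and (7, -3) with distance 5.0

The closest pair is (3, -6) and (7, -3) with Euclidean distance 5.0. For 5 points, brute-force pairwise comparison is shown above. For large n, the divide-and-conquer algorithm (sort by x, recurse on halves, check the dividing strip) achieves O(n log n).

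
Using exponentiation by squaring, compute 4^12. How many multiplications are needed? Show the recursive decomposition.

Computing 4^12 by squaring (build up from 4^1; each line after the first costs one multiplication):

4^1 = 4
4^2 = (4^1)^2 = 4^2 = 16
4^3 = 4 * 4^2 = 4 * 16 = 64
4^6 = (4^3)^2 = 64^2 = 4096
4^12 = (4^6)^2 = 4096^2 = 16777216

Result: 16777216
Multiplications needed: 4 (4 lines after 4^1)

4^12 = 16777216. Using exponentiation by squaring, this requires 4 multiplications. The key idea: if the exponent is even, square the half-power; if odd, multiply by the base once.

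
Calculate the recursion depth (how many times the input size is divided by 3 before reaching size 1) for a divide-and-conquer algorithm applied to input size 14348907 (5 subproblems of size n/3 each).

For divide and conquer with division factor 3:

Problem sizes at each level:
Level 0: 14348907
Level 1: 4782969
Level 2: 1594323
Level 3: 531441
Level 4: 177147
Level 5: 59049
Level 6: 19683
Level 7: 6561
Level 8: 2187
Level 9: 729
Level 10: 243
Level 11: 81
Level 12: 27
Level 13: 9
Level 14: 3
Level 15: 1

The root is level 0 and the size-1 base case is level 15 (the tree spans levels 0 through 15, i.e. 16 levels counting the root), so the depth is the number of divisions: log_3(14348907) = 15

The recursion tree depth is log_3(14348907) = 15. At each level, the problem size is divided by 3, so it takes 15 divisions to reduce to a base case of size 1. The algorithm makes 5 recursive calls at each level.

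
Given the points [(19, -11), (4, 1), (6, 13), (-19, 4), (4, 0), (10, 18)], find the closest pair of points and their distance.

Computing all pairwise distances among 6 points:

d((19, -11), (4, 1)) = 19.2094
d((19, -11), (6, 13)) = 27.2947
d((19, -11), (-19, 4)) = 40.8534
d((19, -11), (4, 0)) = 18.6011
d((19, -11), (10, 18)) = 30.3645
d((4, 1), (6, 13)) = 12.1655
d((4, 1), (-19, 4)) = 23.1948
d((4, 1), (4, 0)) = 1.0 <-- minimum
d((4, 1), (10, 18)) = 18.0278
d((6, 13), (-19, 4)) = 26.5707
d((6, 13), (4, 0)) = 13.1529
d((6, 13), (10, 18)) = 6.4031
d((-19, 4), (4, 0)) = 23.3452
d((-19, 4), (10, 18)) = 32.2025
d((4, 0), (10, 18)) = 18.9737

Closest pair: (4, 1) and (4, 0) with distance 1.0

The closest pair is (4, 1) and (4, 0) with Euclidean distance 1.0. For 6 points, brute-force pairwise comparison is shown above. For large n, the divide-and-conquer algorithm (sort by x, recurse on halves, check the dividing strip) achieves O(n log n).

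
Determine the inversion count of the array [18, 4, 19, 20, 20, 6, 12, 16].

Finding inversions in [18, 4, 19, 20, 20, 6, 12, 16]:

(0, 1): arr[0]=18 > arr[1]=4
(0, 5): arr[0]=18 > arr[5]=6
(0, 6): arr[0]=18 > arr[6]=12
(0, 7): arr[0]=18 > arr[7]=16
(2, 5): arr[2]=19 > arr[5]=6
(2, 6): arr[2]=19 > arr[6]=12
(2, 7): arr[2]=19 > arr[7]=16
(3, 5): arr[3]=20 > arr[5]=6
(3, 6): arr[3]=20 > arr[6]=12
(3, 7): arr[3]=20 > arr[7]=16
(4, 5): arr[4]=20 > arr[5]=6
(4, 6): arr[4]=20 > arr[6]=12
(4, 7): arr[4]=20 > arr[7]=16

Total inversions: 13

The array has 13 inversion(s): (0,1), (0,5), (0,6), (0,7), (2,5), (2,6), (2,7), (3,5), (3,6), (3,7), (4,5), (4,6), (4,7). Each pair (i,j) satisfies i < j and arr[i] > arr[j].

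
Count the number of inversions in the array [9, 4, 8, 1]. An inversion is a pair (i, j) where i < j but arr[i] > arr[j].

Finding inversions in [9, 4, 8, 1]:

(0, 1): arr[0]=9 > arr[1]=4
(0, 2): arr[0]=9 > arr[2]=8
(0, 3): arr[0]=9 > arr[3]=1
(1, 3): arr[1]=4 > arr[3]=1
(2, 3): arr[2]=8 > arr[3]=1

Total inversions: 5

The array has 5 inversion(s): (0,1), (0,2), (0,3), (1,3), (2,3). Each pair (i,j) satisfies i < j and arr[i] > arr[j].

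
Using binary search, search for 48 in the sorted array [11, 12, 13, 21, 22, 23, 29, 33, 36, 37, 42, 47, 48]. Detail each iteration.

Binary search for 48 in [11, 12, 13, 21, 22, 23, 29, 33, 36, 37, 42, 47, 48]:

lo=0, hi=12, mid=6, arr[mid]=29 -> 29 < 48, search right half
lo=7, hi=12, mid=9, arr[mid]=37 -> 37 < 48, search right half
lo=10, hi=12, mid=11, arr[mid]=47 -> 47 < 48, search right half
lo=12, hi=12, mid=12, arr[mid]=48 -> Found target at index 12!

Binary search finds 48 at index 12 after 4 comparisons. The search repeatedly halves the search space by comparing with the middle element.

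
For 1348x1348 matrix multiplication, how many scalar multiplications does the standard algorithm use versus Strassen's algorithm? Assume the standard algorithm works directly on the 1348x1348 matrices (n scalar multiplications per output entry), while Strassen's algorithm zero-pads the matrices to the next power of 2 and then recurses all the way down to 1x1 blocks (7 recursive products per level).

Matrix multiplication for 1348x1348 matrices:

Strassen's algorithm requires power-of-2 dimensions. Pad 1348x1348 to 2048x2048 (next power of 2).

Standard algorithm: 1348^3 = 2449456192 multiplications
Strassen's algorithm: 7^(log2(2048)) = 7^11 = 1977326743 multiplications
Savings: 2449456192 - 1977326743 = 472129449 multiplications

Standard: 2449456192 multiplications (1348^3). Strassen: 1977326743 multiplications (7^11, after padding to 2048x2048). Strassen reduces 8 recursive multiplications to 7 at each level.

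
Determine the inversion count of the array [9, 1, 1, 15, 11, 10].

Finding inversions in [9, 1, 1, 15, 11, 10]:

(0, 1): arr[0]=9 > arr[1]=1
(0, 2): arr[0]=9 > arr[2]=1
(3, 4): arr[3]=15 > arr[4]=11
(3, 5): arr[3]=15 > arr[5]=10
(4, 5): arr[4]=11 > arr[5]=10

Total inversions: 5

The array has 5 inversion(s): (0,1), (0,2), (3,4), (3,5), (4,5). Each pair (i,j) satisfies i < j and arr[i] > arr[j].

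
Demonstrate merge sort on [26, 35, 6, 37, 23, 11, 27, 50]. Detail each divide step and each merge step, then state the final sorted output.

Merge sort trace:

Split: [26, 35, 6, 37, 23, 11, 27, 50] -> [26, 35, 6, 37] and [23, 11, 27, 50]
  Split: [26, 35, 6, 37] -> [26, 35] and [6, 37]
    Split: [26, 35] -> [26] and [35]
    Merge: [26] + [35] -> [26, 35]
    Split: [6, 37] -> [6] and [37]
    Merge: [6] + [37] -> [6, 37]
  Merge: [26, 35] + [6, 37] -> [6, 26, 35, 37]
  Split: [23, 11, 27, 50] -> [23, 11] and [27, 50]
    Split: [23, 11] -> [23] and [11]
    Merge: [23] + [11] -> [11, 23]
    Split: [27, 50] -> [27] and [50]
    Merge: [27] + [50] -> [27, 50]
  Merge: [11, 23] + [27, 50] -> [11, 23, 27, 50]
Merge: [6, 26, 35, 37] + [11, 23, 27, 50] -> [6, 11, 23, 26, 27, 35, 37, 50]

Final sorted array: [6, 11, 23, 26, 27, 35, 37, 50]

The merge sort proceeds by recursively splitting the array and merging sorted halves.
After all merges, the sorted array is [6, 11, 23, 26, 27, 35, 37, 50].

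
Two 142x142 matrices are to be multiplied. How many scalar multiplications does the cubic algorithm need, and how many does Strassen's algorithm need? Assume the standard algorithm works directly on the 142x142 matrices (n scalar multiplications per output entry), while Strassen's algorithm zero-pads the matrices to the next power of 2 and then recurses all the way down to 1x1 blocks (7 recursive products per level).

Matrix multiplication for 142x142 matrices:

Strassen's algorithm requires power-of-2 dimensions. Pad 142x142 to 256x256 (next power of 2).

Standard algorithm: 142^3 = 2863288 multiplications
Strassen's algorithm: 7^(log2(256)) = 7^8 = 5764801 multiplications
Difference: 2863288 - 5764801 = -2901513 (Strassen uses MORE here due to padding overhead — for small or just-over-power-of-2 n, padding can outweigh the per-level savings)

Standard: 2863288 multiplications (142^3). Strassen: 5764801 multiplications (7^8, after padding to 256x256). Strassen reduces 8 recursive multiplications to 7 at each level.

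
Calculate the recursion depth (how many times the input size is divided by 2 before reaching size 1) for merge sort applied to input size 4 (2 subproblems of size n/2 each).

For divide and conquer with division factor 2:

Problem sizes at each level:
Level 0: 4
Level 1: 2
Level 2: 1

The root is level 0 and the size-1 base case is level 2 (the tree spans levels 0 through 2, i.e. 3 levels counting the root), so the depth is the number of divisions: log_2(4) = 2

The recursion tree depth is log_2(4) = 2. At each level, the problem size is divided by 2, so it takes 2 divisions to reduce to a base case of size 1. The algorithm makes 2 recursive calls at each level.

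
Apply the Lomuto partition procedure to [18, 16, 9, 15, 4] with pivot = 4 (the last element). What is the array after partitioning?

Lomuto partition with pivot = 4:

Initial array: [18, 16, 9, 15, 4]

arr[0]=18 > 4: no swap
arr[1]=16 > 4: no swap
arr[2]=9 > 4: no swap
arr[3]=15 > 4: no swap

Place pivot at position 0: [4, 16, 9, 15, 18]
Pivot position: 0

After partitioning with pivot 4, the array becomes [4, 16, 9, 15, 18]. The pivot is placed at index 0. All elements to the left of the pivot are <= 4, and all elements to the right are > 4.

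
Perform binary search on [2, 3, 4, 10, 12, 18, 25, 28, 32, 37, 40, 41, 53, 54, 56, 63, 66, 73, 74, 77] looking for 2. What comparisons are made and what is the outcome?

Binary search for 2 in [2, 3, 4, 10, 12, 18, 25, 28, 32, 37, 40, 41, 53, 54, 56, 63, 66, 73, 74, 77]:

lo=0, hi=19, mid=9, arr[mid]=37 -> 37 > 2, search left half
lo=0, hi=8, mid=4, arr[mid]=12 -> 12 > 2, search left half
lo=0, hi=3, mid=1, arr[mid]=3 -> 3 > 2, search left half
lo=0, hi=0, mid=0, arr[mid]=2 -> Found target at index 0!

Binary search finds 2 at index 0 after 4 comparisons. The search repeatedly halves the search space by comparing with the middle element.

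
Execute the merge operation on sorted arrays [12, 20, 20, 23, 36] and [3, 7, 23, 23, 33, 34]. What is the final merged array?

Merging process:

Compare 12 vs 3: take 3 from right. Merged: [3]
Compare 12 vs 7: take 7 from right. Merged: [3, 7]
Compare 12 vs 23: take 12 from left. Merged: [3, 7, 12]
Compare 20 vs 23: take 20 from left. Merged: [3, 7, 12, 20]
Compare 20 vs 23: take 20 from left. Merged: [3, 7, 12, 20, 20]
Compare 23 vs 23: take 23 from left. Merged: [3, 7, 12, 20, 20, 23]
Compare 36 vs 23: take 23 from right. Merged: [3, 7, 12, 20, 20, 23, 23]
Compare 36 vs 23: take 23 from right. Merged: [3, 7, 12, 20, 20, 23, 23, 23]
Compare 36 vs 33: take 33 from right. Merged: [3, 7, 12, 20, 20, 23, 23, 23, 33]
Compare 36 vs 34: take 34 from right. Merged: [3, 7, 12, 20, 20, 23, 23, 23, 33, 34]
Append remaining from left: [36]. Merged: [3, 7, 12, 20, 20, 23, 23, 23, 33, 34, 36]

Final merged array: [3, 7, 12, 20, 20, 23, 23, 23, 33, 34, 36]
Total comparisons: 10

The merged array is [3, 7, 12, 20, 20, 23, 23, 23, 33, 34, 36], requiring 10 comparisons. The merge step runs in O(n) time where n is the total number of elements.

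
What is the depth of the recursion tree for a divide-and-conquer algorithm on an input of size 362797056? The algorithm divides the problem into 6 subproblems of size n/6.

For divide and conquer with division factor 6:

Problem sizes at each level:
Level 0: 362797056
Level 1: 60466176
Level 2: 10077696
Level 3: 1679616
Level 4: 279936
Level 5: 46656
Level 6: 7776
Level 7: 1296
Level 8: 216
Level 9: 36
Level 10: 6
Level 11: 1

The root is level 0 and the size-1 base case is level 11 (the tree spans levels 0 through 11, i.e. 12 levels counting the root), so the depth is the number of divisions: log_6(362797056) = 11

The recursion tree depth is log_6(362797056) = 11. At each level, the problem size is divided by 6, so it takes 11 divisions to reduce to a base case of size 1. The algorithm makes 6 recursive calls at each level.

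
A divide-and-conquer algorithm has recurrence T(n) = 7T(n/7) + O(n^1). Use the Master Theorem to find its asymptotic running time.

Master Theorem for T(n) = 7T(n/7) + O(n^1):

a = 7, b = 7, c = 1
log_b(a) = log_7(7) = 1.0000

Case 2: c = 1 = log_7(7) = 1.0000
T(n) = O(n^1 log n) = O(n log n)

For T(n) = 7T(n/7) + O(n^1): log_7(7) = 1.0000. This is Case 2 of the Master Theorem (c = log_b(a), equal work at all levels), giving O(n log n).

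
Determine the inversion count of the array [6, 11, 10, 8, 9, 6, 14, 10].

Finding inversions in [6, 11, 10, 8, 9, 6, 14, 10]:

(1, 2): arr[1]=11 > arr[2]=10
(1, 3): arr[1]=11 > arr[3]=8
(1, 4): arr[1]=11 > arr[4]=9
(1, 5): arr[1]=11 > arr[5]=6
(1, 7): arr[1]=11 > arr[7]=10
(2, 3): arr[2]=10 > arr[3]=8
(2, 4): arr[2]=10 > arr[4]=9
(2, 5): arr[2]=10 > arr[5]=6
(3, 5): arr[3]=8 > arr[5]=6
(4, 5): arr[4]=9 > arr[5]=6
(6, 7): arr[6]=14 > arr[7]=10

Total inversions: 11

The array has 11 inversion(s): (1,2), (1,3), (1,4), (1,5), (1,7), (2,3), (2,4), (2,5), (3,5), (4,5), (6,7). Each pair (i,j) satisfies i < j and arr[i] > arr[j].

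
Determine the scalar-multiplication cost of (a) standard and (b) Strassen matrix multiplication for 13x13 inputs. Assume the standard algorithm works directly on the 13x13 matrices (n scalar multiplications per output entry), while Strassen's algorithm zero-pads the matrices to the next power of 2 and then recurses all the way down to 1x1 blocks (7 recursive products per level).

Matrix multiplication for 13x13 matrices:

Strassen's algorithm requires power-of-2 dimensions. Pad 13x13 to 16x16 (next power of 2).

Standard algorithm: 13^3 = 2197 multiplications
Strassen's algorithm: 7^(log2(16)) = 7^4 = 2401 multiplications
Difference: 2197 - 2401 = -204 (Strassen uses MORE here due to padding overhead — for small or just-over-power-of-2 n, padding can outweigh the per-level savings)

Standard: 2197 multiplications (13^3). Strassen: 2401 multiplications (7^4, after padding to 16x16). Strassen reduces 8 recursive multiplications to 7 at each level.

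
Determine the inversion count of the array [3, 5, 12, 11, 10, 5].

Finding inversions in [3, 5, 12, 11, 10, 5]:

(2, 3): arr[2]=12 > arr[3]=11
(2, 4): arr[2]=12 > arr[4]=10
(2, 5): arr[2]=12 > arr[5]=5
(3, 4): arr[3]=11 > arr[4]=10
(3, 5): arr[3]=11 > arr[5]=5
(4, 5): arr[4]=10 > arr[5]=5

Total inversions: 6

The array has 6 inversion(s): (2,3), (2,4), (2,5), (3,4), (3,5), (4,5). Each pair (i,j) satisfies i < j and arr[i] > arr[j].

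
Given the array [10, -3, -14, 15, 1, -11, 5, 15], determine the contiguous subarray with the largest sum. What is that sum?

Using Kadane's algorithm on [10, -3, -14, 15, 1, -11, 5, 15]:

Scanning through the array:
Position 1 (value -3): max_ending_here = 7, max_so_far = 10
Position 2 (value -14): max_ending_here = -7, max_so_far = 10
Position 3 (value 15): max_ending_here = 15, max_so_far = 15
Position 4 (value 1): max_ending_here = 16, max_so_far = 16
Position 5 (value -11): max_ending_here = 5, max_so_far = 16
Position 6 (value 5): max_ending_here = 10, max_so_far = 16
Position 7 (value 15): max_ending_here = 25, max_so_far = 25

Maximum subarray: [15, 1, -11, 5, 15]
Maximum sum: 25

The maximum subarray is [15, 1, -11, 5, 15] with sum 25. This subarray runs from index 3 to index 7.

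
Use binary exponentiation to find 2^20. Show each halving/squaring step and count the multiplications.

Computing 2^20 by squaring (build up from 2^1; each line after the first costs one multiplication):

2^1 = 2
2^2 = (2^1)^2 = 2^2 = 4
2^4 = (2^2)^2 = 4^2 = 16
2^5 = 2 * 2^4 = 2 * 16 = 32
2^10 = (2^5)^2 = 32^2 = 1024
2^20 = (2^10)^2 = 1024^2 = 1048576

Result: 1048576
Multiplications needed: 5 (5 lines after 2^1)

2^20 = 1048576. Using exponentiation by squaring, this requires 5 multiplications. The key idea: if the exponent is even, square the half-power; if odd, multiply by the base once.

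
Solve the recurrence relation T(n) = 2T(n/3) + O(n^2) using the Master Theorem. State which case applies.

Master Theorem for T(n) = 2T(n/3) + O(n^2):

a = 2, b = 3, c = 2
log_b(a) = log_3(2) = 0.6309

Case 3: c = 2 > log_3(2) = 0.6309
T(n) = O(n^2) = O(n^2)

For T(n) = 2T(n/3) + O(n^2): log_3(2) = 0.6309. This is Case 3 of the Master Theorem (c > log_b(a), work dominated by root), giving O(n^2).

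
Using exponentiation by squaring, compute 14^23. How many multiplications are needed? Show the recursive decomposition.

Computing 14^23 by squaring (build up from 14^1; each line after the first costs one multiplication):

14^1 = 14
14^2 = (14^1)^2 = 14^2 = 196
14^4 = (14^2)^2 = 196^2 = 38416
14^5 = 14 * 14^4 = 14 * 38416 = 537824
14^10 = (14^5)^2 = 537824^2 = 289254654976
14^11 = 14 * 14^10 = 14 * 289254654976 = 4049565169664
14^22 = (14^11)^2 = 4049565169664^2 = 16398978063355821105872896
14^23 = 14 * 14^22 = 14 * 16398978063355821105872896 = 229585692886981495482220544

Result: 229585692886981495482220544
Multiplications needed: 7 (7 lines after 14^1)

14^23 = 229585692886981495482220544. Using exponentiation by squaring, this requires 7 multiplications. The key idea: if the exponent is even, square the half-power; if odd, multiply by the base once.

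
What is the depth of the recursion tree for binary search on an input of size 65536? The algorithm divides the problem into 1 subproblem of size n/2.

For divide and conquer with division factor 2:

Problem sizes at each level:
Level 0: 65536
Level 1: 32768
Level 2: 16384
Level 3: 8192
Level 4: 4096
Level 5: 2048
Level 6: 1024
Level 7: 512
Level 8: 256
Level 9: 128
Level 10: 64
Level 11: 32
Level 12: 16
Level 13: 8
Level 14: 4
Level 15: 2
Level 16: 1

The root is level 0 and the size-1 base case is level 16 (the tree spans levels 0 through 16, i.e. 17 levels counting the root), so the depth is the number of divisions: log_2(65536) = 16

The recursion tree depth is log_2(65536) = 16. At each level, the problem size is divided by 2, so it takes 16 divisions to reduce to a base case of size 1. The algorithm makes 1 recursive call at each level.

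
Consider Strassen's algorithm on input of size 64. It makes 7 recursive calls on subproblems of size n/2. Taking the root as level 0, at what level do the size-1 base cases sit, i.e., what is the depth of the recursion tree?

For divide and conquer with division factor 2:

Problem sizes at each level:
Level 0: 64
Level 1: 32
Level 2: 16
Level 3: 8
Level 4: 4
Level 5: 2
Level 6: 1

The root is level 0 and the size-1 base case is level 6 (the tree spans levels 0 through 6, i.e. 7 levels counting the root), so the depth is the number of divisions: log_2(64) = 6

The recursion tree depth is log_2(64) = 6. At each level, the problem size is divided by 2, so it takes 6 divisions to reduce to a base case of size 1. The algorithm makes 7 recursive calls at each level.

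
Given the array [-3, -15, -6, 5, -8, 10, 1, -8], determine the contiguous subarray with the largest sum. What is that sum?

Using Kadane's algorithm on [-3, -15, -6, 5, -8, 10, 1, -8]:

Scanning through the array:
Position 1 (value -15): max_ending_here = -15, max_so_far = -3
Position 2 (value -6): max_ending_here = -6, max_so_far = -3
Position 3 (value 5): max_ending_here = 5, max_so_far = 5
Position 4 (value -8): max_ending_here = -3, max_so_far = 5
Position 5 (value 10): max_ending_here = 10, max_so_far = 10
Position 6 (value 1): max_ending_here = 11, max_so_far = 11
Position 7 (value -8): max_ending_here = 3, max_so_far = 11

Maximum subarray: [10, 1]
Maximum sum: 11

The maximum subarray is [10, 1] with sum 11. This subarray runs from index 5 to index 6.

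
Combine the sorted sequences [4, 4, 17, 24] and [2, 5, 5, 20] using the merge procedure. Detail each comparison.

Merging process:

Compare 4 vs 2: take 2 from right. Merged: [2]
Compare 4 vs 5: take 4 from left. Merged: [2, 4]
Compare 4 vs 5: take 4 from left. Merged: [2, 4, 4]
Compare 17 vs 5: take 5 from right. Merged: [2, 4, 4, 5]
Compare 17 vs 5: take 5 from right. Merged: [2, 4, 4, 5, 5]
Compare 17 vs 20: take 17 from left. Merged: [2, 4, 4, 5, 5, 17]
Compare 24 vs 20: take 20 from right. Merged: [2, 4, 4, 5, 5, 17, 20]
Append remaining from left: [24]. Merged: [2, 4, 4, 5, 5, 17, 20, 24]

Final merged array: [2, 4, 4, 5, 5, 17, 20, 24]
Total comparisons: 7

The merged array is [2, 4, 4, 5, 5, 17, 20, 24], requiring 7 comparisons. The merge step runs in O(n) time where n is the total number of elements.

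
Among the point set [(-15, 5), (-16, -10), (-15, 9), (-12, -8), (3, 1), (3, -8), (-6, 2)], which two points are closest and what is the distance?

Computing all pairwise distances among 7 points:

d((-15, 5), (-16, -10)) = 15.0333
d((-15, 5), (-15, 9)) = 4.0 <-- minimum
d((-15, 5), (-12, -8)) = 13.3417
d((-15, 5), (3, 1)) = 18.4391
d((-15, 5), (3, -8)) = 22.2036
d((-15, 5), (-6, 2)) = 9.4868
d((-16, -10), (-15, 9)) = 19.0263
d((-16, -10), (-12, -8)) = 4.4721
d((-16, -10), (3, 1)) = 21.9545
d((-16, -10), (3, -8)) = 19.105
d((-16, -10), (-6, 2)) = 15.6205
d((-15, 9), (-12, -8)) = 17.2627
d((-15, 9), (3, 1)) = 19.6977
d((-15, 9), (3, -8)) = 24.7588
d((-15, 9), (-6, 2)) = 11.4018
d((-12, -8), (3, 1)) = 17.4929
d((-12, -8), (3, -8)) = 15.0
d((-12, -8), (-6, 2)) = 11.6619
d((3, 1), (3, -8)) = 9.0
d((3, 1), (-6, 2)) = 9.0554
d((3, -8), (-6, 2)) = 13.4536

Closest pair: (-15, 5) and (-15, 9) with distance 4.0

The closest pair is (-15, 5) and (-15, 9) with Euclidean distance 4.0. For 7 points, brute-force pairwise comparison is shown above. For large n, the divide-and-conquer algorithm (sort by x, recurse on halves, check the dividing strip) achieves O(n log n).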